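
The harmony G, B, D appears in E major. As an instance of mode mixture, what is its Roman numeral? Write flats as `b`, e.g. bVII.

G is the lowered form of scale degree 3 in E major (the diatonic degree 3 is G#). Diatonically E major has G#m (iii) on that degree; G–B–D is instead the major chord native to E minor, so it takes the label bIII.

bIII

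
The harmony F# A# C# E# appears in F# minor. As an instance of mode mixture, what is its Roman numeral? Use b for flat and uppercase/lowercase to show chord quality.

F# is scale degree 1 in F# minor. The diatonic chord on degree 1 would be F#m (i), but F#–A#–C#–E# is the major-seventh chord from F# major. As a borrowed chord it is labeled Imaj7.

Imaj7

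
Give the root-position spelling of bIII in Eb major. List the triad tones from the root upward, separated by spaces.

Gb Bb Db

Scale degree 3 in Eb major is G. bIII uses the lowered form, Gb, taken from Eb minor. Stacking thirds in Eb minor on Gb gives Gb–Bb–Db.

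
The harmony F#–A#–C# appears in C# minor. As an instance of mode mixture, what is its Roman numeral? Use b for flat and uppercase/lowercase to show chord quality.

F# is scale degree 4 in C# minor. Diatonically C# minor has F#m (iv) on that degree; F#–A#–C# is instead the major chord native to C# major, so it takes the label IV.

IV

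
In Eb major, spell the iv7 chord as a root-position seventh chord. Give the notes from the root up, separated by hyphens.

iv7 is built on scale degree 4, which is Ab in both Eb major and its parallel. Building the minor-seventh chord from the parallel minor on Ab: Ab–Cb–Eb–Gb.

Ab-Cb-Eb-Gb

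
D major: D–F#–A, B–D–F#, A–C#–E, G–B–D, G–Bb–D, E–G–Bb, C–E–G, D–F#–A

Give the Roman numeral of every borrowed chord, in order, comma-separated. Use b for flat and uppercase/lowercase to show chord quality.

The diatonic triads in D major are D, Em, F#m, G, A, Bm, C#dim. D–F#–A = D, B–D–F# = Bm, A–C#–E = A and G–B–D = G are all diatonic. But G–Bb–D is foreign: the diatonic IV on degree 4 is G, whereas Gm comes from D minor. It is labeled iv. E–G–Bb is not: scale degree 2 in D major carries Em (ii). In D minor the chord on that degree is Edim, so here it functions as ii°, borrowed from the parallel minor. C–E–G doesn't fit — on degree 7 D major would have C#dim (vii°). C is the degree-7 chord of D minor, so it is the borrowed bVII.

iv, ii°, bVII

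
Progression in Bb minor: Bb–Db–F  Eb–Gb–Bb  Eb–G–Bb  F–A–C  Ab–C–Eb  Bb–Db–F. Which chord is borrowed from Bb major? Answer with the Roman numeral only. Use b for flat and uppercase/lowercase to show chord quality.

IV

The diatonic triads in Bb minor (with V from harmonic minor) are Bbm, Cdim, Db, Ebm, F, Gb, Ab. Bb–Db–F = Bbm, Eb–Gb–Bb = Ebm, F–A–C = F and Ab–C–Eb = Ab are all diatonic. Eb–G–Bb doesn't fit — on degree 4 Bb minor would have Ebm (iv). Eb is the degree-4 chord of Bb major, so it is the borrowed IV.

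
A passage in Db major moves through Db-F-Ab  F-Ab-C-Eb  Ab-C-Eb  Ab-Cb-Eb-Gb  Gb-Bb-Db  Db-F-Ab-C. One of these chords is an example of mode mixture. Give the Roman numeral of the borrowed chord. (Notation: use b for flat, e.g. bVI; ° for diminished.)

Db major has the diatonic set Db, Ebm, Fm, Gb, Ab, Bbm, Cdim. Of the given chords, Db–F–Ab = Db, F–Ab–C–Eb = Fm7, Ab–C–Eb = Ab, Gb–Bb–Db = Gb and Db–F–Ab–C = Dbmaj7 are diatonic. Ab–Cb–Eb–Gb doesn't fit — on degree 5 Db major would have Ab (V). Abm7 is the degree-5 chord of Db minor, so it is the borrowed v7.

v7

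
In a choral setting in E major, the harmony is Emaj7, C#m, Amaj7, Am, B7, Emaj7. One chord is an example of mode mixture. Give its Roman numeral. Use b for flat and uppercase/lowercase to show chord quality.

iv

E major has the diatonic set E, F#m, G#m, A, B, C#m, D#dim. Emaj7, C#m, Amaj7 and B7 all belong to that set. But Am (A–C–E) is foreign: the diatonic IV on degree 4 is A, whereas Am comes from E minor. It is labeled iv.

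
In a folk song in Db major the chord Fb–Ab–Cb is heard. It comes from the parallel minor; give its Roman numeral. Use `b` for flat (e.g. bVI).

bIII

Fb is the lowered form of scale degree 3 in Db major (the diatonic degree 3 is F). Diatonically Db major has Fm (iii) on that degree; Fb–Ab–Cb is instead the major chord native to Db minor, so it takes the label bIII.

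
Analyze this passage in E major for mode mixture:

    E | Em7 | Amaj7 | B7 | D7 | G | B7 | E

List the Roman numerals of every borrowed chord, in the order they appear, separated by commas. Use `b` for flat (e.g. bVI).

E major has the diatonic set E, F#m, G#m, A, B, C#m, D#dim. Of the given chords, E, Amaj7 and B7 are diatonic. Em7 (E–G–B–D) is not: scale degree 1 in E major carries E (I). In E minor the chord on that degree is Em7, so here it functions as i7, borrowed from the parallel minor. D7 (D–F#–A–C) is not: scale degree 7 in E major carries D#dim (vii°). In E minor the chord on that degree is D7, so here it functions as bVII7, borrowed from the parallel minor. G (G–B–D) is not: scale degree 3 in E major carries G#m (iii). In E minor the chord on that degree is G, so here it functions as bIII, borrowed from the parallel minor.

i7, bVII7, bIII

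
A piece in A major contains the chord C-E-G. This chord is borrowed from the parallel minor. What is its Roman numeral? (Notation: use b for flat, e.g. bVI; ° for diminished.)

C is the lowered form of scale degree 3 in A major (the diatonic degree 3 is C#). Diatonically A major has C#m (iii) on that degree; C–E–G is instead the major chord native to A minor, so it takes the label bIII.

bIII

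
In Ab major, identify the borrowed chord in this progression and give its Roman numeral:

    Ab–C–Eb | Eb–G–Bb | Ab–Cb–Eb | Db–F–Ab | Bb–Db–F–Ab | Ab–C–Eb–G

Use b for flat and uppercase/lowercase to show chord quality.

Ab major has the diatonic set Ab, Bbm, Cm, Db, Eb, Fm, Gdim. Of the given chords, Ab–C–Eb = Ab, Eb–G–Bb = Eb, Db–F–Ab = Db, Bb–Db–F–Ab = Bbm7 and Ab–C–Eb–G = Abmaj7 are diatonic. Ab–Cb–Eb doesn't fit — on degree 1 Ab major would have Ab (I). Abm is the degree-1 chord of Ab minor, so it is the borrowed i.

i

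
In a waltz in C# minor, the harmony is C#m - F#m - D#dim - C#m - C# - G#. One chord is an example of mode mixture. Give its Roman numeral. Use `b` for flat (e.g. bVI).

In C# minor (with V from harmonic minor) the diatonic chords are C#m, D#dim, E, F#m, G#, A, B. C#m, F#m, D#dim and G# all belong to that set. C# (C#–E#–G#) doesn't fit — on degree 1 C# minor would have C#m (i). C# is the degree-1 chord of C# major, so it is the borrowed I.

I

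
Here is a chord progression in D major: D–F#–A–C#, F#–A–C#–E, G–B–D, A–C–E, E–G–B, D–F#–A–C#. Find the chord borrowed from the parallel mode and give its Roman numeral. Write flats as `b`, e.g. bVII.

D major has the diatonic set D, Em, F#m, G, A, Bm, C#dim. D–F#–A–C# = Dmaj7, F#–A–C#–E = F#m7, G–B–D = G and E–G–B = Em are all diatonic. A–C–E doesn't fit — on degree 5 D major would have A (V). Am is the degree-5 chord of D minor, so it is the borrowed v.

v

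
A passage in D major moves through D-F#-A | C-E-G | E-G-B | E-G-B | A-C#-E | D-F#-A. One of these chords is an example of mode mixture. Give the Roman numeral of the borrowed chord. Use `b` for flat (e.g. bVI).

bVII

D major has the diatonic set D, Em, F#m, G, A, Bm, C#dim. D–F#–A = D, E–G–B = Em and A–C#–E = A are all diatonic. But C–E–G is foreign: the diatonic vii° on degree 7 is C#dim, whereas C comes from D minor. It is labeled bVII.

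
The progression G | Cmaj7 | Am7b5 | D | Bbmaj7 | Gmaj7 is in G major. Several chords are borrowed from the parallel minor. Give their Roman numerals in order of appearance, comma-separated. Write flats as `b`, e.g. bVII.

iiø7, bIIImaj7

The diatonic triads in G major are G, Am, Bm, C, D, Em, F#dim. G, Cmaj7, D and Gmaj7 are all diatonic. Am7b5 (A–C–Eb–G) is not: scale degree 2 in G major carries Am (ii). In G minor the chord on that degree is Am7b5, so here it functions as iiø7, borrowed from the parallel minor. Bbmaj7 (Bb–D–F–A) doesn't fit — on degree 3 G major would have Bm (iii). Bbmaj7 is the degree-3 chord of G minor, so it is the borrowed bIIImaj7.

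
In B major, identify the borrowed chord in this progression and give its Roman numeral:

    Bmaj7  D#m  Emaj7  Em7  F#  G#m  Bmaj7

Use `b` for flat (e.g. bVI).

iv7

In B major the diatonic chords are B, C#m, D#m, E, F#, G#m, A#dim. Bmaj7, D#m, Emaj7, F# and G#m are all diatonic. Em7 (E–G–B–D) doesn't fit — on degree 4 B major would have E (IV). Em7 is the degree-4 chord of B minor, so it is the borrowed iv7.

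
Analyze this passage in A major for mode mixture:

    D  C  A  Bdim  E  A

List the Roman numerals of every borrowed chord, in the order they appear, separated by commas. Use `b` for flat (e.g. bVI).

A major has the diatonic set A, Bm, C#m, D, E, F#m, G#dim. D, A and E all belong to that set. But C (C–E–G) is foreign: the diatonic iii on degree 3 is C#m, whereas C comes from A minor. It is labeled bIII. But Bdim (B–D–F) is foreign: the diatonic ii on degree 2 is Bm, whereas Bdim comes from A minor. It is labeled ii°.

bIII, ii°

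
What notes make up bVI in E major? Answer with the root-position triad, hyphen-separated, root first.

C-E-G

bVI is built on the lowered scale degree 6. In E major degree 6 is C#; lowered it becomes C. Stacking thirds in E minor on C gives C–E–G.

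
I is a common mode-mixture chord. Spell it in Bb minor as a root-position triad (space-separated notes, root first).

I is built on scale degree 1, which is Bb in both Bb minor and its parallel. Stacking thirds in Bb major on Bb gives Bb–D–F.

Bb D F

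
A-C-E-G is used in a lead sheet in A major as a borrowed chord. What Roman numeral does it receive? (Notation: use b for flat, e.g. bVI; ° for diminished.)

A is scale degree 1 in A major. The diatonic chord on degree 1 would be A (I), but A–C–E–G is the minor-seventh chord from A minor. As a borrowed chord it is labeled i7.

i7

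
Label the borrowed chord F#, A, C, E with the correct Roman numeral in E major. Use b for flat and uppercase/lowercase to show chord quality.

F# is scale degree 2 in E major. F#–A–C–E is a half-diminished-seventh chord — the form found in E minor, not the diatonic ii (F#m). Borrowed into E major it is written iiø7.

iiø7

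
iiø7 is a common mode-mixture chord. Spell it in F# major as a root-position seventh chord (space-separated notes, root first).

G# B D F#

The root, G#, is scale degree 2 — the same note in F# major and F# minor; only the chord quality changes. Building the half-diminished-seventh chord from the parallel minor on G#: G#–B–D–F#.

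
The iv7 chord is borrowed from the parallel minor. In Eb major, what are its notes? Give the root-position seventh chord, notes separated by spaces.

Ab Cb Eb Gb

The root, Ab, is scale degree 4 — the same note in Eb major and Eb minor; only the chord quality changes. Stacking thirds in Eb minor on Ab gives Ab–Cb–Eb–Gb.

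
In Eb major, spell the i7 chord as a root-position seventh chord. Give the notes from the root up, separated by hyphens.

Eb-Gb-Bb-Db

i7 is built on scale degree 1, which is Eb in both Eb major and its parallel. In Eb minor the chord on Eb is Eb–Gb–Bb–Db.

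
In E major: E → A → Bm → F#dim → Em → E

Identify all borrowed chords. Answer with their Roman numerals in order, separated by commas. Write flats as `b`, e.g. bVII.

E major has the diatonic set E, F#m, G#m, A, B, C#m, D#dim. Of the given chords, E and A are diatonic. Bm (B–D–F#) is not: scale degree 5 in E major carries B (V). In E minor the chord on that degree is Bm, so here it functions as v, borrowed from the parallel minor. F#dim (F#–A–C) doesn't fit — on degree 2 E major would have F#m (ii). F#dim is the degree-2 chord of E minor, so it is the borrowed ii°. Em (E–G–B) is not: scale degree 1 in E major carries E (I). In E minor the chord on that degree is Em, so here it functions as i, borrowed from the parallel minor.

v, ii°, i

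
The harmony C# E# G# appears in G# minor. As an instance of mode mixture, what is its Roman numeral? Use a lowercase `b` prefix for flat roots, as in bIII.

C# is scale degree 4 in G# minor. C#–E#–G# is a major chord — the form found in G# major, not the diatonic iv (C#m). Borrowed into G# minor it is written IV.

IV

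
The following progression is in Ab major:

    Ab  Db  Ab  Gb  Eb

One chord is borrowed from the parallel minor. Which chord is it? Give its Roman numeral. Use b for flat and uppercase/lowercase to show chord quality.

bVII

In Ab major the diatonic chords are Ab, Bbm, Cm, Db, Eb, Fm, Gdim. Of the given chords, Ab, Db and Eb are diatonic. Gb (Gb–Bb–Db) doesn't fit — on degree 7 Ab major would have Gdim (vii°). Gb is the degree-7 chord of Ab minor, so it is the borrowed bVII.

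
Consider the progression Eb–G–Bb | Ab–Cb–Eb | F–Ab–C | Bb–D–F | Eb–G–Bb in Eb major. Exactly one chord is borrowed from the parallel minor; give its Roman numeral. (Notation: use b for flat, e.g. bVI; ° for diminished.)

iv

In Eb major the diatonic chords are Eb, Fm, Gm, Ab, Bb, Cm, Ddim. Eb–G–Bb = Eb, F–Ab–C = Fm and Bb–D–F = Bb are all diatonic. Ab–Cb–Eb doesn't fit — on degree 4 Eb major would have Ab (IV). Abm is the degree-4 chord of Eb minor, so it is the borrowed iv.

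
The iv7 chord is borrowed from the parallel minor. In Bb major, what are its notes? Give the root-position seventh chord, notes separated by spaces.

iv7 is built on scale degree 4, which is Eb in both Bb major and its parallel. Building the minor-seventh chord from the parallel minor on Eb: Eb–Gb–Bb–Db.

Eb Gb Bb Db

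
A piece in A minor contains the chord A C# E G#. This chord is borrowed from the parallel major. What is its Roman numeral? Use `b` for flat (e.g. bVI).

The root A is the diatonic 1st degree of A minor; the borrowing shows in the chord quality. The diatonic chord on degree 1 would be Am (i), but A–C#–E–G# is the major-seventh chord from A major. As a borrowed chord it is labeled Imaj7.

Imaj7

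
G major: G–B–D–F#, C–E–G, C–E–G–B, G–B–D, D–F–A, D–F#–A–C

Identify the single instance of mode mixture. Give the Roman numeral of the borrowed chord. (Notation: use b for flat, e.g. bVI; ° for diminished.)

v

G major has the diatonic set G, Am, Bm, C, D, Em, F#dim. G–B–D–F# = Gmaj7, C–E–G = C, C–E–G–B = Cmaj7, G–B–D = G and D–F#–A–C = D7 are all diatonic. But D–F–A is foreign: the diatonic V on degree 5 is D, whereas Dm comes from G minor. It is labeled v.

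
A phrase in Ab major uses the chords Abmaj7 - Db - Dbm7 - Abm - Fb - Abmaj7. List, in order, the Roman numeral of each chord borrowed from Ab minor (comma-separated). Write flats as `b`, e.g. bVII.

The diatonic triads in Ab major are Ab, Bbm, Cm, Db, Eb, Fm, Gdim. Of the given chords, Abmaj7 and Db are diatonic. Dbm7 (Db–Fb–Ab–Cb) is not: scale degree 4 in Ab major carries Db (IV). In Ab minor the chord on that degree is Dbm7, so here it functions as iv7, borrowed from the parallel minor. But Abm (Ab–Cb–Eb) is foreign: the diatonic I on degree 1 is Ab, whereas Abm comes from Ab minor. It is labeled i. Fb (Fb–Ab–Cb) is not: scale degree 6 in Ab major carries Fm (vi). In Ab minor the chord on that degree is Fb, so here it functions as bVI, borrowed from the parallel minor.

iv7, i, bVI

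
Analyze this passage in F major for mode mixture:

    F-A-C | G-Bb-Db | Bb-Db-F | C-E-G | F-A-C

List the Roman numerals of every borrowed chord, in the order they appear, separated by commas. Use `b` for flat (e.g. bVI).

F major has the diatonic set F, Gm, Am, Bb, C, Dm, Edim. F–A–C = F and C–E–G = C are both diatonic. G–Bb–Db doesn't fit — on degree 2 F major would have Gm (ii). Gdim is the degree-2 chord of F minor, so it is the borrowed ii°. But Bb–Db–F is foreign: the diatonic IV on degree 4 is Bb, whereas Bbm comes from F minor. It is labeled iv.

ii°, iv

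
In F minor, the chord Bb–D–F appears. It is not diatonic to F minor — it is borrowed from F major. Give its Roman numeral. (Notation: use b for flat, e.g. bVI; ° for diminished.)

The root Bb is the diatonic 4th degree of F minor; the borrowing shows in the chord quality. Diatonically F minor has Bbm (iv) on that degree; Bb–D–F is instead the major chord native to F major, so it takes the label IV.

IV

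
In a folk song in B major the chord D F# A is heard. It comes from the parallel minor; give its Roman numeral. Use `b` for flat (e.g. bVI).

The root D is the lowered 3rd scale degree — diatonically B major has D# there. D–F#–A is a major chord — the form found in B minor, not the diatonic iii (D#m). Borrowed into B major it is written bIII.

bIII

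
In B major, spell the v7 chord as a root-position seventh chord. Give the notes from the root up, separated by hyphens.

v7 is built on scale degree 5, which is F# in both B major and its parallel. Building the minor-seventh chord from the parallel minor on F#: F#–A–C#–E.

F#-A-C#-E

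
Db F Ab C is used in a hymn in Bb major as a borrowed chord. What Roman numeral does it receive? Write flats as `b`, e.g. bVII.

bIIImaj7

In Bb major scale degree 3 is D; Db is its lowered form, from Bb minor. Diatonically Bb major has Dm (iii) on that degree; Db–F–Ab–C is instead the major-seventh chord native to Bb minor, so it takes the label bIIImaj7.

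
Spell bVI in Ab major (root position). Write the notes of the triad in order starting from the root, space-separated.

Fb Ab Cb

bVI is built on the lowered scale degree 6. In Ab major degree 6 is F; lowered it becomes Fb. Building the major chord from the parallel minor on Fb: Fb–Ab–Cb.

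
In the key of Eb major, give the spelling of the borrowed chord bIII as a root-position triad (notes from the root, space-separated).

Gb Bb Db

bIII is built on the lowered scale degree 3. In Eb major degree 3 is G; lowered it becomes Gb. Building the major chord from the parallel minor on Gb: Gb–Bb–Db.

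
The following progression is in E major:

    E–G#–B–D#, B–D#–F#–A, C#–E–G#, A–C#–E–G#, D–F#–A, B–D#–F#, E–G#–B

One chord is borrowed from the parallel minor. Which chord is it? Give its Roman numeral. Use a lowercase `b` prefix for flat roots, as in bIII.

bVII

In E major the diatonic chords are E, F#m, G#m, A, B, C#m, D#dim. E–G#–B–D# = Emaj7, B–D#–F#–A = B7, C#–E–G# = C#m, A–C#–E–G# = Amaj7, B–D#–F# = B and E–G#–B = E all belong to that set. D–F#–A doesn't fit — on degree 7 E major would have D#dim (vii°). D is the degree-7 chord of E minor, so it is the borrowed bVII.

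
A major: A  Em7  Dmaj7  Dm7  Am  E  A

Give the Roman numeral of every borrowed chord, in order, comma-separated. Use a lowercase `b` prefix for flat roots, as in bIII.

v7, iv7, i

The diatonic triads in A major are A, Bm, C#m, D, E, F#m, G#dim. A, Dmaj7 and E are all diatonic. Em7 (E–G–B–D) is not: scale degree 5 in A major carries E (V). In A minor the chord on that degree is Em7, so here it functions as v7, borrowed from the parallel minor. Dm7 (D–F–A–C) doesn't fit — on degree 4 A major would have D (IV). Dm7 is the degree-4 chord of A minor, so it is the borrowed iv7. But Am (A–C–E) is foreign: the diatonic I on degree 1 is A, whereas Am comes from A minor. It is labeled i.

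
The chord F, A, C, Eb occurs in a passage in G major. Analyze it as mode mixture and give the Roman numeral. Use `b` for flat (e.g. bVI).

The root F is the lowered 7th scale degree — diatonically G major has F# there. Diatonically G major has F#dim (vii°) on that degree; F–A–C–Eb is instead the dominant-seventh chord native to G minor, so it takes the label bVII7.

bVII7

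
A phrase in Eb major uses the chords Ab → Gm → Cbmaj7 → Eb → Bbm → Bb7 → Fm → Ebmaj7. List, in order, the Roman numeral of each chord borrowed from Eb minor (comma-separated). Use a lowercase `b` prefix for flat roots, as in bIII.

bVImaj7, v

In Eb major the diatonic chords are Eb, Fm, Gm, Ab, Bb, Cm, Ddim. Ab, Gm, Eb, Bb7, Fm and Ebmaj7 all belong to that set. But Cbmaj7 (Cb–Eb–Gb–Bb) is foreign: the diatonic vi on degree 6 is Cm, whereas Cbmaj7 comes from Eb minor. It is labeled bVImaj7. Bbm (Bb–Db–F) doesn't fit — on degree 5 Eb major would have Bb (V). Bbm is the degree-5 chord of Eb minor, so it is the borrowed v.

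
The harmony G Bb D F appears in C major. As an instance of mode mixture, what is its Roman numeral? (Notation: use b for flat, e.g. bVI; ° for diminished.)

v7

The root G is the diatonic 5th degree of C major; the borrowing shows in the chord quality. Diatonically C major has G (V) on that degree; G–Bb–D–F is instead the minor-seventh chord native to C minor, so it takes the label v7.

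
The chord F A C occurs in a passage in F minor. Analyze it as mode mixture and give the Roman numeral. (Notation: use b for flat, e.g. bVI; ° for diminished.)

The root F is the diatonic 1st degree of F minor; the borrowing shows in the chord quality. Diatonically F minor has Fm (i) on that degree; F–A–C is instead the major chord native to F major, so it takes the label I.

I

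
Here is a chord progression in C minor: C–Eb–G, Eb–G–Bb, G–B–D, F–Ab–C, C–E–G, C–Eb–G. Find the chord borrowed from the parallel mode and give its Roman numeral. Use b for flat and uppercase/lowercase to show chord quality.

I

The diatonic triads in C minor (with V from harmonic minor) are Cm, Ddim, Eb, Fm, G, Ab, Bb. Of the given chords, C–Eb–G = Cm, Eb–G–Bb = Eb, G–B–D = G and F–Ab–C = Fm are diatonic. C–E–G doesn't fit — on degree 1 C minor would have Cm (i). C is the degree-1 chord of C major, so it is the borrowed I.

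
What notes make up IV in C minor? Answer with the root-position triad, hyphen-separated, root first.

The root, F, is scale degree 4 — the same note in C minor and C major; only the chord quality changes. Building the major chord from the parallel major on F: F–A–C.

F-A-C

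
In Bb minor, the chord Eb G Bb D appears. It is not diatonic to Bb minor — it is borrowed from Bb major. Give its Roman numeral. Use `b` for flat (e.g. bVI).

IVmaj7

Eb is scale degree 4 in Bb minor. The diatonic chord on degree 4 would be Ebm (iv), but Eb–G–Bb–D is the major-seventh chord from Bb major. As a borrowed chord it is labeled IVmaj7.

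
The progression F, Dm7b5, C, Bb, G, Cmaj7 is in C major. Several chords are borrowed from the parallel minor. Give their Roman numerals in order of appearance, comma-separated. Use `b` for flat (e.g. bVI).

iiø7, bVII

C major has the diatonic set C, Dm, Em, F, G, Am, Bdim. Of the given chords, F, C, G and Cmaj7 are diatonic. Dm7b5 (D–F–Ab–C) doesn't fit — on degree 2 C major would have Dm (ii). Dm7b5 is the degree-2 chord of C minor, so it is the borrowed iiø7. Bb (Bb–D–F) is not: scale degree 7 in C major carries Bdim (vii°). In C minor the chord on that degree is Bb, so here it functions as bVII, borrowed from the parallel minor.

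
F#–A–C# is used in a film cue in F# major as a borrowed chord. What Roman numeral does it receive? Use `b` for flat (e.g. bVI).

i

F# is scale degree 1 in F# major. Diatonically F# major has F# (I) on that degree; F#–A–C# is instead the minor chord native to F# minor, so it takes the label i.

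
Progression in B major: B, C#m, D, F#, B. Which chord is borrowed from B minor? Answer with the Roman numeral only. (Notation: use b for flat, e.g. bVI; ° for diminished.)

bIII

The diatonic triads in B major are B, C#m, D#m, E, F#, G#m, A#dim. B, C#m and F# are all diatonic. D (D–F#–A) doesn't fit — on degree 3 B major would have D#m (iii). D is the degree-3 chord of B minor, so it is the borrowed bIII.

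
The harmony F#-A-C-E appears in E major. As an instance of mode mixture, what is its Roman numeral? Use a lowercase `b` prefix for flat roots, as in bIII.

The root F# is the diatonic 2nd degree of E major; the borrowing shows in the chord quality. F#–A–C–E is a half-diminished-seventh chord — the form found in E minor, not the diatonic ii (F#m). Borrowed into E major it is written iiø7.

iiø7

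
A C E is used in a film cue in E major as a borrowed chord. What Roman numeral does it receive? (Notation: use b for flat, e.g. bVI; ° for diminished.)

iv

The root A is the diatonic 4th degree of E major; the borrowing shows in the chord quality. Diatonically E major has A (IV) on that degree; A–C–E is instead the minor chord native to E minor, so it takes the label iv.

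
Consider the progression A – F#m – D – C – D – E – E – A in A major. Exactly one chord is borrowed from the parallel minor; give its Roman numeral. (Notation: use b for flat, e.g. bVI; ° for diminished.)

bIII

A major has the diatonic set A, Bm, C#m, D, E, F#m, G#dim. A, F#m, D and E are all diatonic. C (C–E–G) doesn't fit — on degree 3 A major would have C#m (iii). C is the degree-3 chord of A minor, so it is the borrowed bIII.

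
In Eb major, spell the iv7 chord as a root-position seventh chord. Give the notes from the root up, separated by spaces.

Ab Cb Eb Gb

The root, Ab, is scale degree 4 — the same note in Eb major and Eb minor; only the chord quality changes. Stacking thirds in Eb minor on Ab gives Ab–Cb–Eb–Gb.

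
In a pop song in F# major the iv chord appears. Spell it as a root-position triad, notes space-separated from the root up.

The root, B, is scale degree 4 — the same note in F# major and F# minor; only the chord quality changes. Building the minor chord from the parallel minor on B: B–D–F#.

B D F#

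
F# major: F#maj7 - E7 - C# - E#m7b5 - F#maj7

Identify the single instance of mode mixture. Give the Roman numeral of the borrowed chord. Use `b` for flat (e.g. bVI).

The diatonic triads in F# major are F#, G#m, A#m, B, C#, D#m, E#dim. F#maj7, C# and E#m7b5 are all diatonic. But E7 (E–G#–B–D) is foreign: the diatonic vii° on degree 7 is E#dim, whereas E7 comes from F# minor. It is labeled bVII7.

bVII7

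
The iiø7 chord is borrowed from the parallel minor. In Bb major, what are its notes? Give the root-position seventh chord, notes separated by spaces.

C Eb Gb Bb

The root, C, is scale degree 2 — the same note in Bb major and Bb minor; only the chord quality changes. Stacking thirds in Bb minor on C gives C–Eb–Gb–Bb.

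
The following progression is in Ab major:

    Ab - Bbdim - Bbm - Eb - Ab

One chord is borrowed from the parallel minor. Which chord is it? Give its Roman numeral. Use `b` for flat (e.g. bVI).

The diatonic triads in Ab major are Ab, Bbm, Cm, Db, Eb, Fm, Gdim. Ab, Bbm and Eb all belong to that set. But Bbdim (Bb–Db–Fb) is foreign: the diatonic ii on degree 2 is Bbm, whereas Bbdim comes from Ab minor. It is labeled ii°.

ii°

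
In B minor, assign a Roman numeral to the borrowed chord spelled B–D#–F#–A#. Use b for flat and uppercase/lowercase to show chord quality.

The root B is the diatonic 1st degree of B minor; the borrowing shows in the chord quality. Diatonically B minor has Bm (i) on that degree; B–D#–F#–A# is instead the major-seventh chord native to B major, so it takes the label Imaj7.

Imaj7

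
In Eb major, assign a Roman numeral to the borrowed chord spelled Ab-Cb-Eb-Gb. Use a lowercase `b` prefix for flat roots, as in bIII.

iv7

Ab is scale degree 4 in Eb major. Diatonically Eb major has Ab (IV) on that degree; Ab–Cb–Eb–Gb is instead the minor-seventh chord native to Eb minor, so it takes the label iv7.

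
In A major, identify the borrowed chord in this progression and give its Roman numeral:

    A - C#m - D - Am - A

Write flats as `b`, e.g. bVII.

A major has the diatonic set A, Bm, C#m, D, E, F#m, G#dim. Of the given chords, A, C#m and D are diatonic. Am (A–C–E) is not: scale degree 1 in A major carries A (I). In A minor the chord on that degree is Am, so here it functions as i, borrowed from the parallel minor.

i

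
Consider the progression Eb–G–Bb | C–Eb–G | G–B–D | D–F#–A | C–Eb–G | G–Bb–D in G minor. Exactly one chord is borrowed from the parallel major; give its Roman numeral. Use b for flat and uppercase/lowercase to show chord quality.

G minor has the diatonic set Gm, Adim, Bb, Cm, D, Eb, F (with V from harmonic minor). Of the given chords, Eb–G–Bb = Eb, C–Eb–G = Cm, D–F#–A = D and G–Bb–D = Gm are diatonic. G–B–D doesn't fit — on degree 1 G minor would have Gm (i). G is the degree-1 chord of G major, so it is the borrowed I.

I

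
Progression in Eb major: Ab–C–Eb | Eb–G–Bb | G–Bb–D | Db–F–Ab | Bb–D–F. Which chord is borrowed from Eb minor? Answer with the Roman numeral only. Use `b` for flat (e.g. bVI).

The diatonic triads in Eb major are Eb, Fm, Gm, Ab, Bb, Cm, Ddim. Ab–C–Eb = Ab, Eb–G–Bb = Eb, G–Bb–D = Gm and Bb–D–F = Bb all belong to that set. Db–F–Ab is not: scale degree 7 in Eb major carries Ddim (vii°). In Eb minor the chord on that degree is Db, so here it functions as bVII, borrowed from the parallel minor.

bVII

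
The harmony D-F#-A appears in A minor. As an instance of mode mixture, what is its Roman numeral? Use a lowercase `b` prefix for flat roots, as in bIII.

IV

D is scale degree 4 in A minor. D–F#–A is a major chord — the form found in A major, not the diatonic iv (Dm). Borrowed into A minor it is written IV.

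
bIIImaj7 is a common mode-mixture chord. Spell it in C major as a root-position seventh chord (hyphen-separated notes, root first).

Eb-G-Bb-D

The root of bIIImaj7 is the lowered 3rd degree: E becomes Eb. In C minor the chord on Eb is Eb–G–Bb–D.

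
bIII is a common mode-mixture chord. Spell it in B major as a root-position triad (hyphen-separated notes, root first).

bIII is built on the lowered scale degree 3. In B major degree 3 is D#; lowered it becomes D. Building the major chord from the parallel minor on D: D–F#–A.

D-F#-A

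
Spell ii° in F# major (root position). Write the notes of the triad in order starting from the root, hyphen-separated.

G#-B-D

The root, G#, is scale degree 2 — the same note in F# major and F# minor; only the chord quality changes. Stacking thirds in F# minor on G# gives G#–B–D.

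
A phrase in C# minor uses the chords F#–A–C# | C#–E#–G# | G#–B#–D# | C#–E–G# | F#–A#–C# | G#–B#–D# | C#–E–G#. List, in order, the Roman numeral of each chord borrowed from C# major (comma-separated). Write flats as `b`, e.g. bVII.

I, IV

In C# minor (with V from harmonic minor) the diatonic chords are C#m, D#dim, E, F#m, G#, A, B. F#–A–C# = F#m, G#–B#–D# = G# and C#–E–G# = C#m are all diatonic. C#–E#–G# is not: scale degree 1 in C# minor carries C#m (i). In C# major the chord on that degree is C#, so here it functions as I, borrowed from the parallel major. F#–A#–C# doesn't fit — on degree 4 C# minor would have F#m (iv). F# is the degree-4 chord of C# major, so it is the borrowed IV.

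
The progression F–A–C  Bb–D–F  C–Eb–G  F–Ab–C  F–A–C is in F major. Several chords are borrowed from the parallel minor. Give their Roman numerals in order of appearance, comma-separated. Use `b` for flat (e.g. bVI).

v, i

F major has the diatonic set F, Gm, Am, Bb, C, Dm, Edim. F–A–C = F and Bb–D–F = Bb are both diatonic. But C–Eb–G is foreign: the diatonic V on degree 5 is C, whereas Cm comes from F minor. It is labeled v. But F–Ab–C is foreign: the diatonic I on degree 1 is F, whereas Fm comes from F minor. It is labeled i.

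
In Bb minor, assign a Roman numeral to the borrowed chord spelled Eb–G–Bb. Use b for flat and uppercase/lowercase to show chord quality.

IV

Eb is scale degree 4 in Bb minor. Diatonically Bb minor has Ebm (iv) on that degree; Eb–G–Bb is instead the major chord native to Bb major, so it takes the label IV.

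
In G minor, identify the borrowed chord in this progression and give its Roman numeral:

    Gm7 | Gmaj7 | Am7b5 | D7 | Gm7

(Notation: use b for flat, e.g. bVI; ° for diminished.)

Imaj7

In G minor (with V from harmonic minor) the diatonic chords are Gm, Adim, Bb, Cm, D, Eb, F. Gm7, Am7b5 and D7 are all diatonic. Gmaj7 (G–B–D–F#) is not: scale degree 1 in G minor carries Gm (i). In G major the chord on that degree is Gmaj7, so here it functions as Imaj7, borrowed from the parallel major.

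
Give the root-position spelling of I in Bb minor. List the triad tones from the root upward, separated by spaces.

Bb D F

I is built on scale degree 1, which is Bb in both Bb minor and its parallel. Stacking thirds in Bb major on Bb gives Bb–D–F.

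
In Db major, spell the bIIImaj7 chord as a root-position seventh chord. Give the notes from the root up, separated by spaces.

Scale degree 3 in Db major is F. bIIImaj7 uses the lowered form, Fb, taken from Db minor. Building the major-seventh chord from the parallel minor on Fb: Fb–Ab–Cb–Eb.

Fb Ab Cb Eb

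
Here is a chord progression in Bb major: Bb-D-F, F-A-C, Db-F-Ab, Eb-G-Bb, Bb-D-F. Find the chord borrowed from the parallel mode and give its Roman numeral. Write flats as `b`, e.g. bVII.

bIII

The diatonic triads in Bb major are Bb, Cm, Dm, Eb, F, Gm, Adim. Of the given chords, Bb–D–F = Bb, F–A–C = F and Eb–G–Bb = Eb are diatonic. Db–F–Ab doesn't fit — on degree 3 Bb major would have Dm (iii). Db is the degree-3 chord of Bb minor, so it is the borrowed bIII.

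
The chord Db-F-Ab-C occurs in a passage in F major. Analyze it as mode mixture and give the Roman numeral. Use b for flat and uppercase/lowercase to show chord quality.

bVImaj7

The root Db is the lowered 6th scale degree — diatonically F major has D there. Db–F–Ab–C is a major-seventh chord — the form found in F minor, not the diatonic vi (Dm). Borrowed into F major it is written bVImaj7.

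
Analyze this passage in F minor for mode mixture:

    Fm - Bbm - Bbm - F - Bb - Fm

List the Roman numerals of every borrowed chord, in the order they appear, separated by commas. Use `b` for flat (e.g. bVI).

In F minor (with V from harmonic minor) the diatonic chords are Fm, Gdim, Ab, Bbm, C, Db, Eb. Of the given chords, Fm and Bbm are diatonic. F (F–A–C) doesn't fit — on degree 1 F minor would have Fm (i). F is the degree-1 chord of F major, so it is the borrowed I. Bb (Bb–D–F) doesn't fit — on degree 4 F minor would have Bbm (iv). Bb is the degree-4 chord of F major, so it is the borrowed IV.

I, IV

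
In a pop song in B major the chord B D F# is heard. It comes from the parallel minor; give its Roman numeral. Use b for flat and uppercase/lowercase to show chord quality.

i

B is scale degree 1 in B major. The diatonic chord on degree 1 would be B (I), but B–D–F# is the minor chord from B minor. As a borrowed chord it is labeled i.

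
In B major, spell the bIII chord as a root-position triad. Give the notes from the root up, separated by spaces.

The root of bIII is the lowered 3rd degree: D# becomes D. Building the major chord from the parallel minor on D: D–F#–A.

D F# A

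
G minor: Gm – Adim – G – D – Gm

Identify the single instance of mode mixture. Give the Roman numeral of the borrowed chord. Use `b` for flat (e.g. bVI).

I

G minor has the diatonic set Gm, Adim, Bb, Cm, D, Eb, F (with V from harmonic minor). Gm, Adim and D are all diatonic. G (G–B–D) doesn't fit — on degree 1 G minor would have Gm (i). G is the degree-1 chord of G major, so it is the borrowed I.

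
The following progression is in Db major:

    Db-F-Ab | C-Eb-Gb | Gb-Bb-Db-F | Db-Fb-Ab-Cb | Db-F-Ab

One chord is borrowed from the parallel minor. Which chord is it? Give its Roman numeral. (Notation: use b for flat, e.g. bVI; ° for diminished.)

i7

Db major has the diatonic set Db, Ebm, Fm, Gb, Ab, Bbm, Cdim. Db–F–Ab = Db, C–Eb–Gb = Cdim and Gb–Bb–Db–F = Gbmaj7 are all diatonic. Db–Fb–Ab–Cb is not: scale degree 1 in Db major carries Db (I). In Db minor the chord on that degree is Dbm7, so here it functions as i7, borrowed from the parallel minor.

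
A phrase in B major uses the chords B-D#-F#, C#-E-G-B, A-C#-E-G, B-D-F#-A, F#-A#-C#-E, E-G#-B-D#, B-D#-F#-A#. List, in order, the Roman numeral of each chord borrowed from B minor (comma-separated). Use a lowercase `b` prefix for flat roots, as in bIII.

The diatonic triads in B major are B, C#m, D#m, E, F#, G#m, A#dim. B–D#–F# = B, F#–A#–C#–E = F#7, E–G#–B–D# = Emaj7 and B–D#–F#–A# = Bmaj7 all belong to that set. But C#–E–G–B is foreign: the diatonic ii on degree 2 is C#m, whereas C#m7b5 comes from B minor. It is labeled iiø7. But A–C#–E–G is foreign: the diatonic vii° on degree 7 is A#dim, whereas A7 comes from B minor. It is labeled bVII7. B–D–F#–A doesn't fit — on degree 1 B major would have B (I). Bm7 is the degree-1 chord of B minor, so it is the borrowed i7.

iiø7, bVII7, i7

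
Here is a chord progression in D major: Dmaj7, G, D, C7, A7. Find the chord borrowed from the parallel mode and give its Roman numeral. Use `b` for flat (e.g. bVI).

bVII7

In D major the diatonic chords are D, Em, F#m, G, A, Bm, C#dim. Dmaj7, G, D and A7 all belong to that set. C7 (C–E–G–Bb) is not: scale degree 7 in D major carries C#dim (vii°). In D minor the chord on that degree is C7, so here it functions as bVII7, borrowed from the parallel minor.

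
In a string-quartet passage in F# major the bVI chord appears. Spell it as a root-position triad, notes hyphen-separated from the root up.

The root of bVI is the lowered 6th degree: D# becomes D. In F# minor the chord on D is D–F#–A.

D-F#-A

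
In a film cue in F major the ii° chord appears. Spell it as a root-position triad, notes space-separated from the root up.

G Bb Db

The root, G, is scale degree 2 — the same note in F major and F minor; only the chord quality changes. Building the diminished chord from the parallel minor on G: G–Bb–Db.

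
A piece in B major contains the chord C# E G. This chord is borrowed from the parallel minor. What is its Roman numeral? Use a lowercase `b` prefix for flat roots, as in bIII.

C# is scale degree 2 in B major. Diatonically B major has C#m (ii) on that degree; C#–E–G is instead the diminished chord native to B minor, so it takes the label ii°.

ii°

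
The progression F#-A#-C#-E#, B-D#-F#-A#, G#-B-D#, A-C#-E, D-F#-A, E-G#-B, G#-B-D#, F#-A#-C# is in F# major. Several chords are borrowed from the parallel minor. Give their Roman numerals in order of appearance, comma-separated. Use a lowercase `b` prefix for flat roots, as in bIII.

bIII, bVI, bVII

F# major has the diatonic set F#, G#m, A#m, B, C#, D#m, E#dim. F#–A#–C#–E# = F#maj7, B–D#–F#–A# = Bmaj7, G#–B–D# = G#m and F#–A#–C# = F# are all diatonic. But A–C#–E is foreign: the diatonic iii on degree 3 is A#m, whereas A comes from F# minor. It is labeled bIII. D–F#–A is not: scale degree 6 in F# major carries D#m (vi). In F# minor the chord on that degree is D, so here it functions as bVI, borrowed from the parallel minor. But E–G#–B is foreign: the diatonic vii° on degree 7 is E#dim, whereas E comes from F# minor. It is labeled bVII.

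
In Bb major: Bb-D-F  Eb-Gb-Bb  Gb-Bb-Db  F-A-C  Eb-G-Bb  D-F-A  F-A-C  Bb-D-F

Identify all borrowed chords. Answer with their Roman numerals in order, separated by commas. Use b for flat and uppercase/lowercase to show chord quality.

iv, bVI

Bb major has the diatonic set Bb, Cm, Dm, Eb, F, Gm, Adim. Of the given chords, Bb–D–F = Bb, F–A–C = F, Eb–G–Bb = Eb and D–F–A = Dm are diatonic. But Eb–Gb–Bb is foreign: the diatonic IV on degree 4 is Eb, whereas Ebm comes from Bb minor. It is labeled iv. But Gb–Bb–Db is foreign: the diatonic vi on degree 6 is Gm, whereas Gb comes from Bb minor. It is labeled bVI.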